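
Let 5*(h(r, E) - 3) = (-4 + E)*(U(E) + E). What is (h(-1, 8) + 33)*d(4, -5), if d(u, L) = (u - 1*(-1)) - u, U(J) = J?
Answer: 244/5 ≈ 48.800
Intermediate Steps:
h(r, E) = 3 + 2*E*(-4 + E)/5 (h(r, E) = 3 + ((-4 + E)*(E + E))/5 = 3 + ((-4 + E)*(2*E))/5 = 3 + (2*E*(-4 + E))/5 = 3 + 2*E*(-4 + E)/5)
d(u, L) = 1 (d(u, L) = (u + 1) - u = (1 + u) - u = 1)
(h(-1, 8) + 33)*d(4, -5) = ((3 - 8/5*8 + (⅖)*8²) + 33)*1 = ((3 - 64/5 + (⅖)*64) + 33)*1 = ((3 - 64/5 + 128/5) + 33)*1 = (79/5 + 33)*1 = (244/5)*1 = 244/5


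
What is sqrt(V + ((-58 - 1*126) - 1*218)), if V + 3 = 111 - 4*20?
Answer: I*sqrt(374) ≈ 19.339*I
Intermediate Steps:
V = 28 (V = -3 + (111 - 4*20) = -3 + (111 - 80) = -3 + 31 = 28)
sqrt(V + ((-58 - 1*126) - 1*218)) = sqrt(28 + ((-58 - 1*126) - 1*218)) = sqrt(28 + ((-58 - 126) - 218)) = sqrt(28 + (-184 - 218)) = sqrt(28 - 402) = sqrt(-374) = I*sqrt(374)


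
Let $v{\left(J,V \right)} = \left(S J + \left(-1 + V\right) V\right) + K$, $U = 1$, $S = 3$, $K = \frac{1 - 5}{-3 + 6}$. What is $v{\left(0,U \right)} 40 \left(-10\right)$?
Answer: $\frac{1600}{3} \approx 533.33$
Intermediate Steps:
$K = - \frac{4}{3} \approx -1.3333$
$v{\left(J,V \right)} = - \frac{4}{3} + 3 J + V \left(-1 + V\right)$ ($v{\left(J,V \right)} = \left(3 J + \left(-1 + V\right) V\right) - \frac{4}{3} = \left(3 J + V \left(-1 + V\right)\right) - \frac{4}{3} = - \frac{4}{3} + 3 J + V \left(-1 + V\right)$)
$v{\left(0,U \right)} 40 \left(-10\right) = \left(- \frac{4}{3} + 1^{2} - 1 + 3 \cdot 0\right) 40 \left(-10\right) = \left(- \frac{4}{3} + 1 - 1 + 0\right) 40 \left(-10\right) = \left(- \frac{4}{3}\right) 40 \left(-10\right) = \left(- \frac{160}{3}\right) \left(-10\right) = \frac{1600}{3}$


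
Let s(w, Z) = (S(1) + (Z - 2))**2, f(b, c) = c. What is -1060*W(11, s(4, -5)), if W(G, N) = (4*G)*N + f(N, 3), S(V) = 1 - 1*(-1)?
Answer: -1169180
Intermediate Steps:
S(V) = 2 (S(V) = 1 + 1 = 2)
s(w, Z) = Z**2 (s(w, Z) = (2 + (Z - 2))**2 = (2 + (-2 + Z))**2 = Z**2)
W(G, N) = 3 + 4*G*N (W(G, N) = (4*G)*N + 3 = 4*G*N + 3 = 3 + 4*G*N)
-1060*W(11, s(4, -5)) = -1060*(3 + 4*11*(-5)**2) = -1060*(3 + 4*11*25) = -1060*(3 + 1100) = -1060*1103 = -1169180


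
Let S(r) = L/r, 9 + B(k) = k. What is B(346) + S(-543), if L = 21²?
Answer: 60850/181 ≈ 336.19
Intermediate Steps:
L = 441
B(k) = -9 + k
S(r) = 441/r
B(346) + S(-543) = (-9 + 346) + 441/(-543) = 337 + 441*(-1/543) = 337 - 147/181 = 60850/181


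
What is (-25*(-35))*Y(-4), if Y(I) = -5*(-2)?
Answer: 8750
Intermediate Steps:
Y(I) = 10
(-25*(-35))*Y(-4) = -25*(-35)*10 = 875*10 = 8750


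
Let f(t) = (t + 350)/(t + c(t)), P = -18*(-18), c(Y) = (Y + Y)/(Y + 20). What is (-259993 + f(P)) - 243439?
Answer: -7054563634/14013 ≈ -5.0343e+5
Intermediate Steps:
c(Y) = 2*Y/(20 + Y) (c(Y) = (2*Y)/(20 + Y) = 2*Y/(20 + Y))
P = 324
f(t) = (350 + t)/(t + 2*t/(20 + t)) (f(t) = (t + 350)/(t + 2*t/(20 + t)) = (350 + t)/(t + 2*t/(20 + t)))
(-259993 + f(P)) - 243439 = (-259993 + (20 + 324)*(350 + 324)/(324*(22 + 324))) - 243439 = (-259993 + (1/324)*344*674/346) - 243439 = (-259993 + (1/324)*(1/346)*344*674) - 243439 = (-259993 + 28982/14013) - 243439 = -3643252927/14013 - 243439 = -7054563634/14013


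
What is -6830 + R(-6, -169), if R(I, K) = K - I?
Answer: -6993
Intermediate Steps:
-6830 + R(-6, -169) = -6830 + (-169 - 1*(-6)) = -6830 + (-169 + 6) = -6830 - 163 = -6993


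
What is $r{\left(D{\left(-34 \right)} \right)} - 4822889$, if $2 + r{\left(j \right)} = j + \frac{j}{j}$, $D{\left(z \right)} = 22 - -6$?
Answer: $-4822862$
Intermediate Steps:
$D{\left(z \right)} = 28$ ($D{\left(z \right)} = 22 + 6 = 28$)
$r{\left(j \right)} = -1 + j$ ($r{\left(j \right)} = -2 + \left(j + \frac{j}{j}\right) = -2 + \left(j + 1\right) = -2 + \left(1 + j\right) = -1 + j$)
$r{\left(D{\left(-34 \right)} \right)} - 4822889 = \left(-1 + 28\right) - 4822889 = 27 - 4822889 = -4822862$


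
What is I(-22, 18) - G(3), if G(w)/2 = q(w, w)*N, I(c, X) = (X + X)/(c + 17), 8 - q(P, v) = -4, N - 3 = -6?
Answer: 324/5 ≈ 64.800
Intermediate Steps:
N = -3 (N = 3 - 6 = -3)
q(P, v) = 12 (q(P, v) = 8 - 1*(-4) = 8 + 4 = 12)
I(c, X) = 2*X/(17 + c) (I(c, X) = (2*X)/(17 + c) = 2*X/(17 + c))
G(w) = -72 (G(w) = 2*(12*(-3)) = 2*(-36) = -72)
I(-22, 18) - G(3) = 2*18/(17 - 22) - 1*(-72) = 2*18/(-5) + 72 = 2*18*(-1/5) + 72 = -36/5 + 72 = 324/5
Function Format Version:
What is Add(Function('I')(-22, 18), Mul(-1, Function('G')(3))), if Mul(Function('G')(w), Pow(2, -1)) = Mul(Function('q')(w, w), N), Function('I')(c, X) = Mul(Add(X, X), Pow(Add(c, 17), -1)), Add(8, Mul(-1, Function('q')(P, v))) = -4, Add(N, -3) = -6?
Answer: Rational(324, 5) ≈ 64.800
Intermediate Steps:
N = -3 (N = Add(3, -6) = -3)
Function('q')(P, v) = 12 (Function('q')(P, v) = Add(8, Mul(-1, -4)) = Add(8, 4) = 12)
Function('I')(c, X) = Mul(2, X, Pow(Add(17, c), -1)) (Function('I')(c, X) = Mul(Mul(2, X), Pow(Add(17, c), -1)) = Mul(2, X, Pow(Add(17, c), -1)))
Function('G')(w) = -72 (Function('G')(w) = Mul(2, Mul(12, -3)) = Mul(2, -36) = -72)
Add(Function('I')(-22, 18), Mul(-1, Function('G')(3))) = Add(Mul(2, 18, Pow(Add(17, -22), -1)), Mul(-1, -72)) = Add(Mul(2, 18, Pow(-5, -1)), 72) = Add(Mul(2, 18, Rational(-1, 5)), 72) = Add(Rational(-36, 5), 72) = Rational(324, 5)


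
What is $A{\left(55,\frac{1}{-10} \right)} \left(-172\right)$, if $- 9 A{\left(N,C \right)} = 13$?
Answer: $\frac{2236}{9} \approx 248.44$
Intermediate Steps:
$A{\left(N,C \right)} = - \frac{13}{9}$ ($A{\left(N,C \right)} = \left(- \frac{1}{9}\right) 13 = - \frac{13}{9}$)
$A{\left(55,\frac{1}{-10} \right)} \left(-172\right) = \left(- \frac{13}{9}\right) \left(-172\right) = \frac{2236}{9}$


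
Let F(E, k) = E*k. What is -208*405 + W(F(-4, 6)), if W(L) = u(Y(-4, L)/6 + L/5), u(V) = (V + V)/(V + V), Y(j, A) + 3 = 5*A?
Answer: -84239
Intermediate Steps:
Y(j, A) = -3 + 5*A
u(V) = 1 (u(V) = (2*V)/((2*V)) = (2*V)*(1/(2*V)) = 1)
W(L) = 1
-208*405 + W(F(-4, 6)) = -208*405 + 1 = -84240 + 1 = -84239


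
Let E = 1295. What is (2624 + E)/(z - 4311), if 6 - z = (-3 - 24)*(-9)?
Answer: -3919/4548 ≈ -0.86170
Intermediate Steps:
z = -237 (z = 6 - (-3 - 24)*(-9) = 6 - (-27)*(-9) = 6 - 1*243 = 6 - 243 = -237)
(2624 + E)/(z - 4311) = (2624 + 1295)/(-237 - 4311) = 3919/(-4548) = 3919*(-1/4548) = -3919/4548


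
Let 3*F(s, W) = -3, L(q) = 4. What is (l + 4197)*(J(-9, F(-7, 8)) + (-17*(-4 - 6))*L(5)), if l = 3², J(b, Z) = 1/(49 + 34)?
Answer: 237390846/83 ≈ 2.8601e+6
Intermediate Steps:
F(s, W) = -1 (F(s, W) = (⅓)*(-3) = -1)
J(b, Z) = 1/83
l = 9
(l + 4197)*(J(-9, F(-7, 8)) + (-17*(-4 - 6))*L(5)) = (9 + 4197)*(1/83 - 17*(-4 - 6)*4) = 4206*(1/83 - 17*(-10)*4) = 4206*(1/83 + 170*4) = 4206*(1/83 + 680) = 4206*(56441/83) = 237390846/83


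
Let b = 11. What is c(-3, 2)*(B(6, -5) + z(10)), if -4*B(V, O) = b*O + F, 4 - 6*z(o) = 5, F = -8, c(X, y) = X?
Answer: -187/4 ≈ -46.750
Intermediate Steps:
z(o) = -⅙ (z(o) = ⅔ - ⅙*5 = ⅔ - ⅚ = -⅙)
B(V, O) = 2 - 11*O/4 (B(V, O) = -(11*O - 8)/4 = -(-8 + 11*O)/4 = 2 - 11*O/4)
c(-3, 2)*(B(6, -5) + z(10)) = -3*((2 - 11/4*(-5)) - ⅙) = -3*((2 + 55/4) - ⅙) = -3*(63/4 - ⅙) = -3*187/12 = -187/4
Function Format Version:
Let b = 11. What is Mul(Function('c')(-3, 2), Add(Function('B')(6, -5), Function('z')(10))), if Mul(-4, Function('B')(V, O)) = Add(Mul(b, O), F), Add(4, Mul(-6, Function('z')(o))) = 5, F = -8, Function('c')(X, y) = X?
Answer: Rational(-187, 4) ≈ -46.750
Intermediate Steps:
Function('z')(o) = Rational(-1, 6) (Function('z')(o) = Add(Rational(2, 3), Mul(Rational(-1, 6), 5)) = Add(Rational(2, 3), Rational(-5, 6)) = Rational(-1, 6))
Function('B')(V, O) = Add(2, Mul(Rational(-11, 4), O)) (Function('B')(V, O) = Mul(Rational(-1, 4), Add(Mul(11, O), -8)) = Mul(Rational(-1, 4), Add(-8, Mul(11, O))) = Add(2, Mul(Rational(-11, 4), O)))
Mul(Function('c')(-3, 2), Add(Function('B')(6, -5), Function('z')(10))) = Mul(-3, Add(Add(2, Mul(Rational(-11, 4), -5)), Rational(-1, 6))) = Mul(-3, Add(Add(2, Rational(55, 4)), Rational(-1, 6))) = Mul(-3, Add(Rational(63, 4), Rational(-1, 6))) = Mul(-3, Rational(187, 12)) = Rational(-187, 4)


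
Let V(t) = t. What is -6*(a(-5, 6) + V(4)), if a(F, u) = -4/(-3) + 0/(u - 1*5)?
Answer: -32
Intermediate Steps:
a(F, u) = 4/3 (a(F, u) = -4*(-⅓) + 0/(u - 5) = 4/3 + 0/(-5 + u) = 4/3 + 0 = 4/3)
-6*(a(-5, 6) + V(4)) = -6*(4/3 + 4) = -6*16/3 = -32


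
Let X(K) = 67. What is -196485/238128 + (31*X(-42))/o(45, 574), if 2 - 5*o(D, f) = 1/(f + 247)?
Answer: 676659045665/130256016 ≈ 5194.8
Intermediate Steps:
o(D, f) = ⅖ - 1/(5*(247 + f)) (o(D, f) = ⅖ - 1/(5*(f + 247)) = ⅖ - 1/(5*(247 + f)))
-196485/238128 + (31*X(-42))/o(45, 574) = -196485/238128 + (31*67)/(((493 + 2*574)/(5*(247 + 574)))) = -196485*1/238128 + 2077/(((⅕)*(493 + 1148)/821)) = -65495/79376 + 2077/(((⅕)*(1/821)*1641)) = -65495/79376 + 2077/(1641/4105) = -65495/79376 + 2077*(4105/1641) = -65495/79376 + 8526085/1641 = 676659045665/130256016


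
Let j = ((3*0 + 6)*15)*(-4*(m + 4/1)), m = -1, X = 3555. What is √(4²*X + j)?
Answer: 30*√62 ≈ 236.22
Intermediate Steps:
j = -1080 (j = ((3*0 + 6)*15)*(-4*(-1 + 4/1)) = ((0 + 6)*15)*(-4*(-1 + 4*1)) = (6*15)*(-4*(-1 + 4)) = 90*(-4*3) = 90*(-12) = -1080)
√(4²*X + j) = √(4²*3555 - 1080) = √(16*3555 - 1080) = √(56880 - 1080) = √55800 = 30*√62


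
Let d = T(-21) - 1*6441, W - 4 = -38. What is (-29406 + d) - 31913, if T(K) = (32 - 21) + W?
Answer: -67783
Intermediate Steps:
W = -34 (W = 4 - 38 = -34)
T(K) = -23 (T(K) = (32 - 21) - 34 = 11 - 34 = -23)
d = -6464 (d = -23 - 1*6441 = -23 - 6441 = -6464)
(-29406 + d) - 31913 = (-29406 - 6464) - 31913 = -35870 - 31913 = -67783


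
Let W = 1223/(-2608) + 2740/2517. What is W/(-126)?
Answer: -4067629/827106336 ≈ -0.0049179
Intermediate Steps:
W = 4067629/6564336 (W = 1223*(-1/2608) + 2740*(1/2517) = -1223/2608 + 2740/2517 = 4067629/6564336 ≈ 0.61966)
W/(-126) = (4067629/6564336)/(-126) = (4067629/6564336)*(-1/126) = -4067629/827106336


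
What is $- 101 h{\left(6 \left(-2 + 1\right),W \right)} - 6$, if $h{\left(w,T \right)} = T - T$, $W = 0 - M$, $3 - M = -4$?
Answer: $-6$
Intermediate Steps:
$M = 7$ ($M = 3 - -4 = 3 + 4 = 7$)
$W = -7$ ($W = 0 - 7 = -7$)
$h{\left(w,T \right)} = 0$
$- 101 h{\left(6 \left(-2 + 1\right),W \right)} - 6 = \left(-101\right) 0 - 6 = 0 - 6 = -6$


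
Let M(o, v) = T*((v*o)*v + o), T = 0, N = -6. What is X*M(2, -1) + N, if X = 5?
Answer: -6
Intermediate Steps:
M(o, v) = 0 (M(o, v) = 0*((v*o)*v + o) = 0*((o*v)*v + o) = 0*(o*v**2 + o) = 0*(o + o*v**2) = 0)
X*M(2, -1) + N = 5*0 - 6 = 0 - 6 = -6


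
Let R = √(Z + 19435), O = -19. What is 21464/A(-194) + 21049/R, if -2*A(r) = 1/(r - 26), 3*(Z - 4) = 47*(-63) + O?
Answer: 9444160 + 21049*√166011/55337 ≈ 9.4443e+6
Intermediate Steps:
Z = -2968/3 (Z = 4 + (47*(-63) - 19)/3 = 4 + (-2961 - 19)/3 = 4 + (⅓)*(-2980) = 4 - 2980/3 = -2968/3 ≈ -989.33)
R = √166011/3 (R = √(-2968/3 + 19435) = √(55337/3) = √166011/3 ≈ 135.81)
A(r) = -1/(2*(-26 + r)) (A(r) = -1/(2*(r - 26)) = -1/(2*(-26 + r)))
21464/A(-194) + 21049/R = 21464/((-1/(-52 + 2*(-194)))) + 21049/((√166011/3)) = 21464/((-1/(-52 - 388))) + 21049*(√166011/55337) = 21464/((-1/(-440))) + 21049*√166011/55337 = 21464/((-1*(-1/440))) + 21049*√166011/55337 = 21464/(1/440) + 21049*√166011/55337 = 21464*440 + 21049*√166011/55337 = 9444160 + 21049*√166011/55337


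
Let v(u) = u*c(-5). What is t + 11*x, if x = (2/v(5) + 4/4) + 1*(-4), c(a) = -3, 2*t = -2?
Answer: -532/15 ≈ -35.467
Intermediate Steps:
t = -1 (t = (½)*(-2) = -1)
v(u) = -3*u (v(u) = u*(-3) = -3*u)
x = -47/15 (x = (2/((-3*5)) + 4/4) + 1*(-4) = (2/(-15) + 4*(¼)) - 4 = (2*(-1/15) + 1) - 4 = (-2/15 + 1) - 4 = 13/15 - 4 = -47/15 ≈ -3.1333)
t + 11*x = -1 + 11*(-47/15) = -1 - 517/15 = -532/15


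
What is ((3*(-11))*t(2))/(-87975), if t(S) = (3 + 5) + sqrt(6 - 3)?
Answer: 88/29325 + 11*sqrt(3)/29325 ≈ 0.0036506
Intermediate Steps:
t(S) = 8 + sqrt(3)
((3*(-11))*t(2))/(-87975) = ((3*(-11))*(8 + sqrt(3)))/(-87975) = -33*(8 + sqrt(3))*(-1/87975) = (-264 - 33*sqrt(3))*(-1/87975) = 88/29325 + 11*sqrt(3)/29325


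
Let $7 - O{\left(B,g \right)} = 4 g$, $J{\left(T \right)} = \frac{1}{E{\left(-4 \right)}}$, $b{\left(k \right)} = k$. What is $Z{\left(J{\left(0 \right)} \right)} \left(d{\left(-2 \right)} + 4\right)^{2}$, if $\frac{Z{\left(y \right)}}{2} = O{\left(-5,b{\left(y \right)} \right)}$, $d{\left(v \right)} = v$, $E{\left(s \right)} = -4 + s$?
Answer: $60$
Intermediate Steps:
$J{\left(T \right)} = - \frac{1}{8}$ ($J{\left(T \right)} = \frac{1}{-4 - 4} = \frac{1}{-8} = - \frac{1}{8}$)
$O{\left(B,g \right)} = 7 - 4 g$
$Z{\left(y \right)} = 14 - 8 y$ ($Z{\left(y \right)} = 2 \left(7 - 4 y\right) = 14 - 8 y$)
$Z{\left(J{\left(0 \right)} \right)} \left(d{\left(-2 \right)} + 4\right)^{2} = \left(14 - -1\right) \left(-2 + 4\right)^{2} = \left(14 + 1\right) 2^{2} = 15 \cdot 4 = 60$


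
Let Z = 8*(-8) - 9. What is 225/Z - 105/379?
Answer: -92940/27667 ≈ -3.3592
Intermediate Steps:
Z = -73 (Z = -64 - 9 = -73)
225/Z - 105/379 = 225/(-73) - 105/379 = 225*(-1/73) - 105*1/379 = -225/73 - 105/379 = -92940/27667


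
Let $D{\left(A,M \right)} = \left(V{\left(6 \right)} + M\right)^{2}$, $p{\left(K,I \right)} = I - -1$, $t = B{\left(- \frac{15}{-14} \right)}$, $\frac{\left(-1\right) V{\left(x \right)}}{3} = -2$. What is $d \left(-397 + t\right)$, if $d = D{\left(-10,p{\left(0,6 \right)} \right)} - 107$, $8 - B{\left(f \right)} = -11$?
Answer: $-23436$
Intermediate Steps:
$V{\left(x \right)} = 6$ ($V{\left(x \right)} = \left(-3\right) \left(-2\right) = 6$)
$B{\left(f \right)} = 19$ ($B{\left(f \right)} = 8 - -11 = 8 + 11 = 19$)
$t = 19$
$p{\left(K,I \right)} = 1 + I$ ($p{\left(K,I \right)} = I + 1 = 1 + I$)
$D{\left(A,M \right)} = \left(6 + M\right)^{2}$
$d = 62$ ($d = \left(6 + \left(1 + 6\right)\right)^{2} - 107 = \left(6 + 7\right)^{2} - 107 = 13^{2} - 107 = 169 - 107 = 62$)
$d \left(-397 + t\right) = 62 \left(-397 + 19\right) = 62 \left(-378\right) = -23436$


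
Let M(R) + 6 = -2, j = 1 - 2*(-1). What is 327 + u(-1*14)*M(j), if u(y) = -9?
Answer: 399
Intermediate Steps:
j = 3 (j = 1 + 2 = 3)
M(R) = -8 (M(R) = -6 - 2 = -8)
327 + u(-1*14)*M(j) = 327 - 9*(-8) = 327 + 72 = 399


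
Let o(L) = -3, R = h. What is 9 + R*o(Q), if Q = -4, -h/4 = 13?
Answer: 165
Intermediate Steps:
h = -52 (h = -4*13 = -52)
R = -52
9 + R*o(Q) = 9 - 52*(-3) = 9 + 156 = 165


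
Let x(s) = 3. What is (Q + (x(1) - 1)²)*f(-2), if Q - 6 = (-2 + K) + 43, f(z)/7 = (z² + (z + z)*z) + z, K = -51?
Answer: 0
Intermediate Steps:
f(z) = 7*z + 21*z² (f(z) = 7*((z² + (z + z)*z) + z) = 7*((z² + (2*z)*z) + z) = 7*((z² + 2*z²) + z) = 7*(3*z² + z) = 7*(z + 3*z²) = 7*z + 21*z²)
Q = -4 (Q = 6 + ((-2 - 51) + 43) = 6 + (-53 + 43) = 6 - 10 = -4)
(Q + (x(1) - 1)²)*f(-2) = (-4 + (3 - 1)²)*(7*(-2)*(1 + 3*(-2))) = (-4 + 2²)*(7*(-2)*(1 - 6)) = (-4 + 4)*(7*(-2)*(-5)) = 0*70 = 0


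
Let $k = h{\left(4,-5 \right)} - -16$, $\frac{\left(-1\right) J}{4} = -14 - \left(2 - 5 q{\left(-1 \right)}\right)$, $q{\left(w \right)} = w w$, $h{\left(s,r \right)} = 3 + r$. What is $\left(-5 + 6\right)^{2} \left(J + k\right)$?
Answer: $58$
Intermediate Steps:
$q{\left(w \right)} = w^{2}$
$J = 44$ ($J = - 4 \left(-14 - \left(2 - 5 \left(-1\right)^{2}\right)\right) = - 4 \left(-14 - \left(2 - 5\right)\right) = - 4 \left(-14 - -3\right) = - 4 \left(-14 + 3\right) = \left(-4\right) \left(-11\right) = 44$)
$k = 14$ ($k = \left(3 - 5\right) - -16 = -2 + 16 = 14$)
$\left(-5 + 6\right)^{2} \left(J + k\right) = \left(-5 + 6\right)^{2} \left(44 + 14\right) = 1^{2} \cdot 58 = 1 \cdot 58 = 58$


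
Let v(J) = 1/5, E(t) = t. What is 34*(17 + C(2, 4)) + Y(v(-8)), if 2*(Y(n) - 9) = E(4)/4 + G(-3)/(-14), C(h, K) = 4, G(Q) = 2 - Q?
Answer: 20253/28 ≈ 723.32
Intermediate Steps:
v(J) = ⅕
Y(n) = 261/28 (Y(n) = 9 + (4/4 + (2 - 1*(-3))/(-14))/2 = 9 + (4*(¼) + (2 + 3)*(-1/14))/2 = 9 + (1 + 5*(-1/14))/2 = 9 + (1 - 5/14)/2 = 9 + (½)*(9/14) = 9 + 9/28 = 261/28)
34*(17 + C(2, 4)) + Y(v(-8)) = 34*(17 + 4) + 261/28 = 34*21 + 261/28 = 714 + 261/28 = 20253/28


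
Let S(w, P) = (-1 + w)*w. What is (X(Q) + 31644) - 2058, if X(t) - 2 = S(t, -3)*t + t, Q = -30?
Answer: 1658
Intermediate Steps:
S(w, P) = w*(-1 + w)
X(t) = 2 + t + t²*(-1 + t) (X(t) = 2 + ((t*(-1 + t))*t + t) = 2 + (t²*(-1 + t) + t) = 2 + (t + t²*(-1 + t)) = 2 + t + t²*(-1 + t))
(X(Q) + 31644) - 2058 = ((2 - 30 + (-30)²*(-1 - 30)) + 31644) - 2058 = ((2 - 30 + 900*(-31)) + 31644) - 2058 = ((2 - 30 - 27900) + 31644) - 2058 = (-27928 + 31644) - 2058 = 3716 - 2058 = 1658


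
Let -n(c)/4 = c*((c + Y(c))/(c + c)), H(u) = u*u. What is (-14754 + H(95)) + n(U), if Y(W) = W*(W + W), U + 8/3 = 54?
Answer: -147349/9 ≈ -16372.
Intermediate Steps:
U = 154/3 (U = -8/3 + 54 = 154/3 ≈ 51.333)
Y(W) = 2*W**2 (Y(W) = W*(2*W) = 2*W**2)
H(u) = u**2
n(c) = -4*c**2 - 2*c (n(c) = -4*c*(c + 2*c**2)/(c + c) = -4*c*(c + 2*c**2)/((2*c)) = -4*c*(c + 2*c**2)*(1/(2*c)) = -4*c*(c + 2*c**2)/(2*c) = -4*(c**2 + c/2) = -4*c**2 - 2*c)
(-14754 + H(95)) + n(U) = (-14754 + 95**2) + 2*(154/3)*(-1 - 2*154/3) = (-14754 + 9025) + 2*(154/3)*(-1 - 308/3) = -5729 + 2*(154/3)*(-311/3) = -5729 - 95788/9 = -147349/9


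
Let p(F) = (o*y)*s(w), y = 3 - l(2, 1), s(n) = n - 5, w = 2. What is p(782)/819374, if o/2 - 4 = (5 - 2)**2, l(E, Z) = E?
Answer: -39/409687 ≈ -9.5195e-5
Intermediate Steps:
s(n) = -5 + n
o = 26 (o = 8 + 2*(5 - 2)**2 = 8 + 2*3**2 = 8 + 2*9 = 8 + 18 = 26)
y = 1 (y = 3 - 1*2 = 3 - 2 = 1)
p(F) = -78 (p(F) = (26*1)*(-5 + 2) = 26*(-3) = -78)
p(782)/819374 = -78/819374 = -78*1/819374 = -39/409687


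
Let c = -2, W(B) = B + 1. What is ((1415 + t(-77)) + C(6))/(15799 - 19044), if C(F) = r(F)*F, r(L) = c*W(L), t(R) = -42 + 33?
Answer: -1322/3245 ≈ -0.40740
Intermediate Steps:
W(B) = 1 + B
t(R) = -9
r(L) = -2 - 2*L (r(L) = -2*(1 + L) = -2 - 2*L)
C(F) = F*(-2 - 2*F) (C(F) = (-2 - 2*F)*F = F*(-2 - 2*F))
((1415 + t(-77)) + C(6))/(15799 - 19044) = ((1415 - 9) + 2*6*(-1 - 1*6))/(15799 - 19044) = (1406 + 2*6*(-1 - 6))/(-3245) = (1406 + 2*6*(-7))*(-1/3245) = (1406 - 84)*(-1/3245) = 1322*(-1/3245) = -1322/3245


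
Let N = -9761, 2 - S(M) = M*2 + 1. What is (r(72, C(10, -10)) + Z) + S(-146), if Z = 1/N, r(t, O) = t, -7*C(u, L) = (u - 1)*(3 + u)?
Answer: 3562764/9761 ≈ 365.00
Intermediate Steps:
S(M) = 1 - 2*M (S(M) = 2 - (M*2 + 1) = 2 - (2*M + 1) = 2 - (1 + 2*M) = 2 + (-1 - 2*M) = 1 - 2*M)
C(u, L) = -(-1 + u)*(3 + u)/7 (C(u, L) = -(u - 1)*(3 + u)/7 = -(-1 + u)*(3 + u)/7)
Z = -1/9761 (Z = 1/(-9761) = -1/9761 ≈ -0.00010245)
(r(72, C(10, -10)) + Z) + S(-146) = (72 - 1/9761) + (1 - 2*(-146)) = 702791/9761 + (1 + 292) = 702791/9761 + 293 = 3562764/9761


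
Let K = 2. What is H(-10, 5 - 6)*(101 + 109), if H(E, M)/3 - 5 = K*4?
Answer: 8190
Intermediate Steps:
H(E, M) = 39 (H(E, M) = 15 + 3*(2*4) = 15 + 3*8 = 15 + 24 = 39)
H(-10, 5 - 6)*(101 + 109) = 39*(101 + 109) = 39*210 = 8190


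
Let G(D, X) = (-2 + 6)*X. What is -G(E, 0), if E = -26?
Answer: 0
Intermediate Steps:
G(D, X) = 4*X
-G(E, 0) = -4*0 = -1*0 = 0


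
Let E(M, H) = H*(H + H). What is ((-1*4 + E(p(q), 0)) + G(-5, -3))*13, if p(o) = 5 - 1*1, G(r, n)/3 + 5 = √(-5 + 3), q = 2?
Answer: -247 + 39*I*√2 ≈ -247.0 + 55.154*I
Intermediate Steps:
G(r, n) = -15 + 3*I*√2 (G(r, n) = -15 + 3*√(-5 + 3) = -15 + 3*√(-2) = -15 + 3*(I*√2) = -15 + 3*I*√2)
p(o) = 4 (p(o) = 5 - 1 = 4)
E(M, H) = 2*H² (E(M, H) = H*(2*H) = 2*H²)
((-1*4 + E(p(q), 0)) + G(-5, -3))*13 = ((-1*4 + 2*0²) + (-15 + 3*I*√2))*13 = ((-4 + 2*0) + (-15 + 3*I*√2))*13 = ((-4 + 0) + (-15 + 3*I*√2))*13 = (-4 + (-15 + 3*I*√2))*13 = (-19 + 3*I*√2)*13 = -247 + 39*I*√2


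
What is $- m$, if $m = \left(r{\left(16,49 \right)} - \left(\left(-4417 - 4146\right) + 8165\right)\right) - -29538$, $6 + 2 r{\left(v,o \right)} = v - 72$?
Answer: $-29905$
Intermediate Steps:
$r{\left(v,o \right)} = -39 + \frac{v}{2}$ ($r{\left(v,o \right)} = -3 + \frac{v - 72}{2} = -3 + \frac{-72 + v}{2} = -3 + \left(-36 + \frac{v}{2}\right) = -39 + \frac{v}{2}$)
$m = 29905$ ($m = \left(\left(-39 + \frac{1}{2} \cdot 16\right) - \left(\left(-4417 - 4146\right) + 8165\right)\right) - -29538 = \left(\left(-39 + 8\right) - \left(-8563 + 8165\right)\right) + 29538 = \left(-31 - -398\right) + 29538 = \left(-31 + 398\right) + 29538 = 367 + 29538 = 29905$)
$- m = \left(-1\right) 29905 = -29905$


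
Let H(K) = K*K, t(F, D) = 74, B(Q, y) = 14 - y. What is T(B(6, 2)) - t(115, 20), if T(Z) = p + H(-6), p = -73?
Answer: -111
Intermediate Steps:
H(K) = K**2
T(Z) = -37 (T(Z) = -73 + (-6)**2 = -73 + 36 = -37)
T(B(6, 2)) - t(115, 20) = -37 - 1*74 = -37 - 74 = -111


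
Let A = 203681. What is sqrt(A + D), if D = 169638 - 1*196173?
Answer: sqrt(177146) ≈ 420.89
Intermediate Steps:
D = -26535 (D = 169638 - 196173 = -26535)
sqrt(A + D) = sqrt(203681 - 26535) = sqrt(177146)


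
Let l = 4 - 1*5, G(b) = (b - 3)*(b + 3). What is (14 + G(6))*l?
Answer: -41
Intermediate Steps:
G(b) = (-3 + b)*(3 + b)
l = -1 (l = 4 - 5 = -1)
(14 + G(6))*l = (14 + (-9 + 6²))*(-1) = (14 + (-9 + 36))*(-1) = (14 + 27)*(-1) = 41*(-1) = -41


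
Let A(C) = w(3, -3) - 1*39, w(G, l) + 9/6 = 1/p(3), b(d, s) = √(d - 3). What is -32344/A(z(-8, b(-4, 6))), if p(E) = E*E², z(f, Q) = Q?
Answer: 1746576/2185 ≈ 799.35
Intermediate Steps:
b(d, s) = √(-3 + d)
p(E) = E³
w(G, l) = -79/54 (w(G, l) = -3/2 + 1/(3³) = -3/2 + 1/27 = -79/54)
A(C) = -2185/54 (A(C) = -79/54 - 1*39 = -79/54 - 39 = -2185/54)
-32344/A(z(-8, b(-4, 6))) = -32344/(-2185/54) = -32344*(-54/2185) = 1746576/2185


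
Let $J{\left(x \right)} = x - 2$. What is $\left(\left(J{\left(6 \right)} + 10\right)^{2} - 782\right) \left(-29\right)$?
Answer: $16994$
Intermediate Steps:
$J{\left(x \right)} = -2 + x$ ($J{\left(x \right)} = x - 2 = -2 + x$)
$\left(\left(J{\left(6 \right)} + 10\right)^{2} - 782\right) \left(-29\right) = \left(\left(\left(-2 + 6\right) + 10\right)^{2} - 782\right) \left(-29\right) = \left(\left(4 + 10\right)^{2} - 782\right) \left(-29\right) = \left(14^{2} - 782\right) \left(-29\right) = \left(196 - 782\right) \left(-29\right) = \left(-586\right) \left(-29\right) = 16994$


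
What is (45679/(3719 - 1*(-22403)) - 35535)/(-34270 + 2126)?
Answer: 928199591/839665568 ≈ 1.1054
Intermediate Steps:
(45679/(3719 - 1*(-22403)) - 35535)/(-34270 + 2126) = (45679/(3719 + 22403) - 35535)/(-32144) = (45679/26122 - 35535)*(-1/32144) = -928199591/26122*(-1/32144) = 928199591/839665568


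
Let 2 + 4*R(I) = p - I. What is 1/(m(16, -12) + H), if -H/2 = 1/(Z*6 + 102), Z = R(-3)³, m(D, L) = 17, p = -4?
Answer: 3183/54047 ≈ 0.058893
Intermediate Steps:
R(I) = -3/2 - I/4 (R(I) = -½ + (-4 - I)/4 = -½ + (-1 - I/4) = -3/2 - I/4)
Z = -27/64 (Z = (-3/2 - ¼*(-3))³ = (-3/2 + ¾)³ = (-¾)³ = -27/64 ≈ -0.42188)
H = -64/3183 (H = -2/(-27/64*6 + 102) = -2/(-81/32 + 102) = -2/3183/32 = -2*32/3183 = -64/3183 ≈ -0.020107)
1/(m(16, -12) + H) = 1/(17 - 64/3183) = 1/(54047/3183) = 3183/54047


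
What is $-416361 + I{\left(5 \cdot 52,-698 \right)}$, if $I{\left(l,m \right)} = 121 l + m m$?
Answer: $102303$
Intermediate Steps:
$I{\left(l,m \right)} = m^{2} + 121 l$ ($I{\left(l,m \right)} = 121 l + m^{2} = m^{2} + 121 l$)
$-416361 + I{\left(5 \cdot 52,-698 \right)} = -416361 + \left(\left(-698\right)^{2} + 121 \cdot 5 \cdot 52\right) = -416361 + \left(487204 + 121 \cdot 260\right) = -416361 + \left(487204 + 31460\right) = -416361 + 518664 = 102303$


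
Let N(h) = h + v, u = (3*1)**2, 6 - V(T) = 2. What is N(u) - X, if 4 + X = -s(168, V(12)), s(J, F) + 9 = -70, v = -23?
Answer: -89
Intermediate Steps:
V(T) = 4 (V(T) = 6 - 1*2 = 6 - 2 = 4)
s(J, F) = -79 (s(J, F) = -9 - 70 = -79)
X = 75 (X = -4 - 1*(-79) = -4 + 79 = 75)
u = 9 (u = 3**2 = 9)
N(h) = -23 + h (N(h) = h - 23 = -23 + h)
N(u) - X = (-23 + 9) - 1*75 = -14 - 75 = -89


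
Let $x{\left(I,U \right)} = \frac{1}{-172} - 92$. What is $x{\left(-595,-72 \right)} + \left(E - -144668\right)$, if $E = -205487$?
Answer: $- \frac{10476693}{172} \approx -60911.0$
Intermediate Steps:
$x{\left(I,U \right)} = - \frac{15825}{172}$ ($x{\left(I,U \right)} = - \frac{1}{172} - 92 = - \frac{15825}{172}$)
$x{\left(-595,-72 \right)} + \left(E - -144668\right) = - \frac{15825}{172} - 60819 = - \frac{10476693}{172}$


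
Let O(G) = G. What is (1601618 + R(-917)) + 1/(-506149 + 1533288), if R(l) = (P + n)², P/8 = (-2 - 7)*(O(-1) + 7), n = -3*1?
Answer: 1839444688178/1027139 ≈ 1.7908e+6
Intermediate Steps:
n = -3
P = -432 (P = 8*((-2 - 7)*(-1 + 7)) = 8*(-9*6) = 8*(-54) = -432)
R(l) = 189225 (R(l) = (-432 - 3)² = (-435)² = 189225)
(1601618 + R(-917)) + 1/(-506149 + 1533288) = (1601618 + 189225) + 1/(-506149 + 1533288) = 1790843 + 1/1027139 = 1839444688178/1027139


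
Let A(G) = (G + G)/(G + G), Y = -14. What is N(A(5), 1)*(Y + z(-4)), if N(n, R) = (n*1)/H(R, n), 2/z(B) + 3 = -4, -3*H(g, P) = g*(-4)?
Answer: -75/7 ≈ -10.714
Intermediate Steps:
H(g, P) = 4*g/3 (H(g, P) = -g*(-4)/3 = -(-4)*g/3 = 4*g/3)
z(B) = -2/7 (z(B) = 2/(-3 - 4) = 2/(-7) = 2*(-⅐) = -2/7)
A(G) = 1 (A(G) = (2*G)/((2*G)) = (2*G)*(1/(2*G)) = 1)
N(n, R) = 3*n/(4*R) (N(n, R) = (n*1)/((4*R/3)) = n*(3/(4*R)) = 3*n/(4*R))
N(A(5), 1)*(Y + z(-4)) = ((¾)*1/1)*(-14 - 2/7) = ((¾)*1*1)*(-100/7) = (¾)*(-100/7) = -75/7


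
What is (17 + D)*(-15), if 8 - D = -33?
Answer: -870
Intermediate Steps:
D = 41 (D = 8 - 1*(-33) = 8 + 33 = 41)
(17 + D)*(-15) = (17 + 41)*(-15) = 58*(-15) = -870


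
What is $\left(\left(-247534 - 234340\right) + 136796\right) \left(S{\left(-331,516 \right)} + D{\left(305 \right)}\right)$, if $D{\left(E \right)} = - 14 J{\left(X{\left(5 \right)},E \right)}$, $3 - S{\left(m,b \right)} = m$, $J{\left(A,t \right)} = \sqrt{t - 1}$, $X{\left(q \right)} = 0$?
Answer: $-115256052 + 19324368 \sqrt{19} \approx -3.1023 \cdot 10^{7}$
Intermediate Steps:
$J{\left(A,t \right)} = \sqrt{-1 + t}$
$S{\left(m,b \right)} = 3 - m$
$D{\left(E \right)} = - 14 \sqrt{-1 + E}$
$\left(\left(-247534 - 234340\right) + 136796\right) \left(S{\left(-331,516 \right)} + D{\left(305 \right)}\right) = \left(\left(-247534 - 234340\right) + 136796\right) \left(\left(3 - -331\right) - 14 \sqrt{-1 + 305}\right) = \left(-481874 + 136796\right) \left(\left(3 + 331\right) - 14 \sqrt{304}\right) = - 345078 \left(334 - 14 \cdot 4 \sqrt{19}\right) = - 345078 \left(334 - 56 \sqrt{19}\right) = -115256052 + 19324368 \sqrt{19}$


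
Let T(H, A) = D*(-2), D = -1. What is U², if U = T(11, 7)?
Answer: 4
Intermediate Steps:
T(H, A) = 2 (T(H, A) = -1*(-2) = 2)
U = 2
U² = 2² = 4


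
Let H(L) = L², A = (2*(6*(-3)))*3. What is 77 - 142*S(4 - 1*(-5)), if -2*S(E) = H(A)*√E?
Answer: 2484509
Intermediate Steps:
A = -108 (A = (2*(-18))*3 = -36*3 = -108)
S(E) = -5832*√E (S(E) = -(-108)²*√E/2 = -5832*√E)
77 - 142*S(4 - 1*(-5)) = 77 - (-828144)*√(4 - 1*(-5)) = 77 - (-828144)*√(4 + 5) = 77 - (-828144)*√9 = 77 - (-828144)*3 = 77 - 142*(-17496) = 77 + 2484432 = 2484509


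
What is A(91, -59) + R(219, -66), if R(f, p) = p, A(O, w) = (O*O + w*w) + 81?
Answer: 11777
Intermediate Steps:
A(O, w) = 81 + O² + w² (A(O, w) = (O² + w²) + 81 = 81 + O² + w²)
A(91, -59) + R(219, -66) = (81 + 91² + (-59)²) - 66 = (81 + 8281 + 3481) - 66 = 11843 - 66 = 11777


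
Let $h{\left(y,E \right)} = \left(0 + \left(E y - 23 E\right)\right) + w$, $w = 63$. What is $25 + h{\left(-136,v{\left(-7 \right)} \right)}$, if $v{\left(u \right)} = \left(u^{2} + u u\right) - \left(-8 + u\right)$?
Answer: $-17879$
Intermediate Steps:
$v{\left(u \right)} = 8 - u + 2 u^{2}$ ($v{\left(u \right)} = \left(u^{2} + u^{2}\right) - \left(-8 + u\right) = 2 u^{2} - \left(-8 + u\right) = 8 - u + 2 u^{2}$)
$h{\left(y,E \right)} = 63 - 23 E + E y$ ($h{\left(y,E \right)} = \left(0 + \left(E y - 23 E\right)\right) + 63 = \left(0 + \left(- 23 E + E y\right)\right) + 63 = \left(- 23 E + E y\right) + 63 = 63 - 23 E + E y$)
$25 + h{\left(-136,v{\left(-7 \right)} \right)} = 25 + \left(63 - 23 \left(8 - -7 + 2 \left(-7\right)^{2}\right) + \left(8 - -7 + 2 \left(-7\right)^{2}\right) \left(-136\right)\right) = 25 + \left(63 - 23 \left(8 + 7 + 2 \cdot 49\right) + \left(8 + 7 + 2 \cdot 49\right) \left(-136\right)\right) = 25 + \left(63 - 23 \left(8 + 7 + 98\right) + \left(8 + 7 + 98\right) \left(-136\right)\right) = 25 + \left(63 - 2599 + 113 \left(-136\right)\right) = 25 - 17904 = -17879$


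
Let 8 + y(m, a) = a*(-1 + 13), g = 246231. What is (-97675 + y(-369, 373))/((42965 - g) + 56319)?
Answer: 93207/146947 ≈ 0.63429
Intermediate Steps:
y(m, a) = -8 + 12*a (y(m, a) = -8 + a*(-1 + 13) = -8 + a*12 = -8 + 12*a)
(-97675 + y(-369, 373))/((42965 - g) + 56319) = (-97675 + (-8 + 12*373))/((42965 - 1*246231) + 56319) = (-97675 + (-8 + 4476))/((42965 - 246231) + 56319) = (-97675 + 4468)/(-203266 + 56319) = -93207/(-146947) = -93207*(-1/146947) = 93207/146947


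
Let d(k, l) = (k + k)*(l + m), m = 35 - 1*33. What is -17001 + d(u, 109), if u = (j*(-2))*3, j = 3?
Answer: -20997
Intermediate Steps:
m = 2 (m = 35 - 33 = 2)
u = -18 (u = (3*(-2))*3 = -6*3 = -18)
d(k, l) = 2*k*(2 + l) (d(k, l) = (k + k)*(l + 2) = (2*k)*(2 + l) = 2*k*(2 + l))
-17001 + d(u, 109) = -17001 + 2*(-18)*(2 + 109) = -17001 + 2*(-18)*111 = -17001 - 3996 = -20997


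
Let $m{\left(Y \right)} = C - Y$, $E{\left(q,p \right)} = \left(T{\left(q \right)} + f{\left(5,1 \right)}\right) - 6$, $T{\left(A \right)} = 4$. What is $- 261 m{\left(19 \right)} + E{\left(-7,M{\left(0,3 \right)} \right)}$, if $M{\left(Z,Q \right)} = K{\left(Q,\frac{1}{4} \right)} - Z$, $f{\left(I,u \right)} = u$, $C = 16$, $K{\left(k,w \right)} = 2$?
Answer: $782$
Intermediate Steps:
$M{\left(Z,Q \right)} = 2 - Z$
$E{\left(q,p \right)} = -1$ ($E{\left(q,p \right)} = \left(4 + 1\right) - 6 = 5 - 6 = -1$)
$m{\left(Y \right)} = 16 - Y$
$- 261 m{\left(19 \right)} + E{\left(-7,M{\left(0,3 \right)} \right)} = - 261 \left(16 - 19\right) - 1 = \left(-261\right) \left(-3\right) - 1 = 783 - 1 = 782$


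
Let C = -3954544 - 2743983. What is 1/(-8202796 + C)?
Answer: -1/14901323 ≈ -6.7108e-8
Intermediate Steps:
C = -6698527
1/(-8202796 + C) = 1/(-8202796 - 6698527) = 1/(-14901323) = -1/14901323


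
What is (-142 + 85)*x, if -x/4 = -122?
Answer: -27816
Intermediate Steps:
x = 488 (x = -4*(-122) = 488)
(-142 + 85)*x = (-142 + 85)*488 = -57*488 = -27816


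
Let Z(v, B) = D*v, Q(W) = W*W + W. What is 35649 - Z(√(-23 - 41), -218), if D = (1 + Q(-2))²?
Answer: 35649 - 72*I ≈ 35649.0 - 72.0*I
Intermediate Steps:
Q(W) = W + W² (Q(W) = W² + W = W + W²)
D = 9 (D = (1 - 2*(1 - 2))² = (1 - 2*(-1))² = (1 + 2)² = 3² = 9)
Z(v, B) = 9*v
35649 - Z(√(-23 - 41), -218) = 35649 - 9*√(-23 - 41) = 35649 - 9*√(-64) = 35649 - 9*8*I = 35649 - 72*I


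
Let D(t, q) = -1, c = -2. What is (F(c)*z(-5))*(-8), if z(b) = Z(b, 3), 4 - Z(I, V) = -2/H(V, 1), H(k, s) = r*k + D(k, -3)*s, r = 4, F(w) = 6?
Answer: -2208/11 ≈ -200.73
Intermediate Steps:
H(k, s) = -s + 4*k (H(k, s) = 4*k - s = -s + 4*k)
Z(I, V) = 4 + 2/(-1 + 4*V) (Z(I, V) = 4 - (-2)/(-1*1 + 4*V) = 4 - (-2)/(-1 + 4*V) = 4 + 2/(-1 + 4*V))
z(b) = 46/11 (z(b) = 2*(-1 + 8*3)/(-1 + 4*3) = 2*(-1 + 24)/(-1 + 12) = 2*23/11 = 2*(1/11)*23 = 46/11)
(F(c)*z(-5))*(-8) = (6*(46/11))*(-8) = (276/11)*(-8) = -2208/11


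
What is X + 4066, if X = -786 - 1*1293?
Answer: 1987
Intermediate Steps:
X = -2079 (X = -786 - 1293 = -2079)
X + 4066 = -2079 + 4066 = 1987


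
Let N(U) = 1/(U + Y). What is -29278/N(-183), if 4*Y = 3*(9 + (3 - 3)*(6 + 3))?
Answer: 10320495/2 ≈ 5.1602e+6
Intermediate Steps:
Y = 27/4 (Y = (3*(9 + (3 - 3)*(6 + 3)))/4 = (3*(9 + 0*9))/4 = (3*(9 + 0))/4 = (3*9)/4 = (¼)*27 = 27/4 ≈ 6.7500)
N(U) = 1/(27/4 + U) (N(U) = 1/(U + 27/4) = 1/(27/4 + U))
-29278/N(-183) = -29278/(4/(27 + 4*(-183))) = -29278/(4/(27 - 732)) = -29278/(4/(-705)) = -29278/(4*(-1/705)) = -29278/(-4/705) = -29278*(-705/4) = 10320495/2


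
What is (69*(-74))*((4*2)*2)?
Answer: -81696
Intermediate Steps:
(69*(-74))*((4*2)*2) = -40848*2 = -5106*16 = -81696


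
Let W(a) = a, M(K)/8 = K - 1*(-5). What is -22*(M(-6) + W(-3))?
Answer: 242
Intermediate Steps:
M(K) = 40 + 8*K (M(K) = 8*(K - 1*(-5)) = 8*(K + 5) = 8*(5 + K) = 40 + 8*K)
-22*(M(-6) + W(-3)) = -22*((40 + 8*(-6)) - 3) = -22*((40 - 48) - 3) = -22*(-8 - 3) = -22*(-11) = 242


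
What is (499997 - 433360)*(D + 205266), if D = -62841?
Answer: 9490774725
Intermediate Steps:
(499997 - 433360)*(D + 205266) = (499997 - 433360)*(-62841 + 205266) = 66637*142425 = 9490774725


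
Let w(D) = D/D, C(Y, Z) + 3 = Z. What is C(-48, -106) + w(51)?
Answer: -108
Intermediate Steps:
C(Y, Z) = -3 + Z
w(D) = 1
C(-48, -106) + w(51) = (-3 - 106) + 1 = -109 + 1 = -108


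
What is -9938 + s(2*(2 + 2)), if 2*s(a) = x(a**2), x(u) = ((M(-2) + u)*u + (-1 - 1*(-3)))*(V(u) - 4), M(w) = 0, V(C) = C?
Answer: 113002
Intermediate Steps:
x(u) = (-4 + u)*(2 + u**2) (x(u) = ((0 + u)*u + (-1 - 1*(-3)))*(u - 4) = (u*u + (-1 + 3))*(-4 + u) = (u**2 + 2)*(-4 + u) = (2 + u**2)*(-4 + u) = (-4 + u)*(2 + u**2))
s(a) = -4 + a**2 + a**6/2 - 2*a**4 (s(a) = (-8 + (a**2)**3 - 4*a**4 + 2*a**2)/2 = (-8 + a**6 - 4*a**4 + 2*a**2)/2 = -4 + a**2 + a**6/2 - 2*a**4)
-9938 + s(2*(2 + 2)) = -9938 + (-4 + (2*(2 + 2))**2 + (2*(2 + 2))**6/2 - 2*16*(2 + 2)**4) = -9938 + (-4 + (2*4)**2 + (2*4)**6/2 - 2*(2*4)**4) = -9938 + (-4 + 8**2 + (1/2)*8**6 - 2*8**4) = -9938 + (-4 + 64 + (1/2)*262144 - 2*4096) = -9938 + (-4 + 64 + 131072 - 8192) = -9938 + 122940 = 113002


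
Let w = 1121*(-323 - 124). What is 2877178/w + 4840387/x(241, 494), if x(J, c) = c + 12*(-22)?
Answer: 2424793249729/115250010 ≈ 21039.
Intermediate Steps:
x(J, c) = -264 + c (x(J, c) = c - 264 = -264 + c)
w = -501087 (w = 1121*(-447) = -501087)
2877178/w + 4840387/x(241, 494) = 2877178/(-501087) + 4840387/(-264 + 494) = 2877178*(-1/501087) + 4840387/230 = -2877178/501087 + 4840387*(1/230) = -2877178/501087 + 4840387/230 = 2424793249729/115250010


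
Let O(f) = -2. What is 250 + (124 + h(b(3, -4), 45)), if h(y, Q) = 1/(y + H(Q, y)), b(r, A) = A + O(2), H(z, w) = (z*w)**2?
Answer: 27262357/72894 ≈ 374.00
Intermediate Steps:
H(z, w) = w**2*z**2 (H(z, w) = (w*z)**2 = w**2*z**2)
b(r, A) = -2 + A (b(r, A) = A - 2 = -2 + A)
h(y, Q) = 1/(y + Q**2*y**2) (h(y, Q) = 1/(y + y**2*Q**2) = 1/(y + Q**2*y**2))
250 + (124 + h(b(3, -4), 45)) = 250 + (124 + 1/((-2 - 4)*(1 + (-2 - 4)*45**2))) = 250 + (124 + 1/((-6)*(1 - 6*2025))) = 250 + (124 - 1/(6*(1 - 12150))) = 250 + (124 - 1/6/(-12149)) = 250 + (124 - 1/6*(-1/12149)) = 250 + (124 + 1/72894) = 250 + 9038857/72894 = 27262357/72894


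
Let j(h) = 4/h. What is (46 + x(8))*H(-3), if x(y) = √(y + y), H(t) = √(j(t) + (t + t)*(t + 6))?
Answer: 50*I*√174/3 ≈ 219.85*I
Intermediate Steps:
H(t) = √(4/t + 2*t*(6 + t)) (H(t) = √(4/t + (t + t)*(t + 6)) = √(4/t + (2*t)*(6 + t)) = √(4/t + 2*t*(6 + t)))
x(y) = √2*√y (x(y) = √(2*y) = √2*√y)
(46 + x(8))*H(-3) = (46 + √2*√8)*(√2*√(2/(-3) - 3*(6 - 3))) = (46 + √2*(2*√2))*(√2*√(2*(-⅓) - 3*3)) = (46 + 4)*(√2*√(-⅔ - 9)) = 50*(√2*√(-29/3)) = 50*(√2*(I*√87/3)) = 50*(I*√174/3) = 50*I*√174/3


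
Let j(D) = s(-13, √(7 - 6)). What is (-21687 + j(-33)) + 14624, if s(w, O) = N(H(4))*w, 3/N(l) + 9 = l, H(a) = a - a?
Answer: -21176/3 ≈ -7058.7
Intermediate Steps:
H(a) = 0
N(l) = 3/(-9 + l)
s(w, O) = -w/3 (s(w, O) = (3/(-9 + 0))*w = (3/(-9))*w = (3*(-⅑))*w = -w/3)
j(D) = 13/3 (j(D) = -⅓*(-13) = 13/3)
(-21687 + j(-33)) + 14624 = (-21687 + 13/3) + 14624 = -65048/3 + 14624 = -21176/3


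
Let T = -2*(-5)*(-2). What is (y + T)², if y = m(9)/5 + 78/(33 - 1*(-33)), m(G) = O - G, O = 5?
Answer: 1164241/3025 ≈ 384.87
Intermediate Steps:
T = -20 (T = 10*(-2) = -20)
m(G) = 5 - G
y = 21/55 (y = (5 - 1*9)/5 + 78/(33 - 1*(-33)) = (5 - 9)*(⅕) + 78/(33 + 33) = -4*⅕ + 78/66 = -⅘ + 78*(1/66) = -⅘ + 13/11 = 21/55 ≈ 0.38182)
(y + T)² = (21/55 - 20)² = (-1079/55)² = 1164241/3025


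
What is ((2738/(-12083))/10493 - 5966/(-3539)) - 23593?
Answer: -10585396896234241/448698906341 ≈ -23591.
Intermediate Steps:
((2738/(-12083))/10493 - 5966/(-3539)) - 23593 = ((2738*(-1/12083))*(1/10493) - 5966*(-1/3539)) - 23593 = (-2738/12083*1/10493 + 5966/3539) - 23593 = (-2738/126786919 + 5966/3539) - 23593 = 756401068972/448698906341 - 23593 = -10585396896234241/448698906341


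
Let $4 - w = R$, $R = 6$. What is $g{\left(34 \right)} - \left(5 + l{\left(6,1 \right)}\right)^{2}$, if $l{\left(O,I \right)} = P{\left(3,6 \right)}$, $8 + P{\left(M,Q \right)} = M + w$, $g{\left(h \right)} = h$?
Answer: $30$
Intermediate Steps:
$w = -2$ ($w = 4 - 6 = -2$)
$P{\left(M,Q \right)} = -10 + M$ ($P{\left(M,Q \right)} = -8 + \left(M - 2\right) = -8 + \left(-2 + M\right) = -10 + M$)
$l{\left(O,I \right)} = -7$ ($l{\left(O,I \right)} = -10 + 3 = -7$)
$g{\left(34 \right)} - \left(5 + l{\left(6,1 \right)}\right)^{2} = 34 - \left(5 - 7\right)^{2} = 34 - \left(-2\right)^{2} = 34 - 4 = 30$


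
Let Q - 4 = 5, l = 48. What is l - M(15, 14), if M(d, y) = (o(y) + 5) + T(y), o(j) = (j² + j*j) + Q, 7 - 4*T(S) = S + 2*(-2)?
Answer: -1429/4 ≈ -357.25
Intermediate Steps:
Q = 9 (Q = 4 + 5 = 9)
T(S) = 11/4 - S/4 (T(S) = 7/4 - (S + 2*(-2))/4 = 7/4 - (S - 4)/4 = 7/4 - (-4 + S)/4 = 7/4 + (1 - S/4) = 11/4 - S/4)
o(j) = 9 + 2*j² (o(j) = (j² + j*j) + 9 = (j² + j²) + 9 = 2*j² + 9 = 9 + 2*j²)
M(d, y) = 67/4 + 2*y² - y/4 (M(d, y) = ((9 + 2*y²) + 5) + (11/4 - y/4) = (14 + 2*y²) + (11/4 - y/4) = 67/4 + 2*y² - y/4)
l - M(15, 14) = 48 - (67/4 + 2*14² - ¼*14) = 48 - (67/4 + 2*196 - 7/2) = 48 - (67/4 + 392 - 7/2) = 48 - 1*1621/4 = 48 - 1621/4 = -1429/4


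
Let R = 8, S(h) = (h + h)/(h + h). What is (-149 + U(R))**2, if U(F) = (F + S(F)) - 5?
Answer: 21025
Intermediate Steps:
S(h) = 1 (S(h) = (2*h)/((2*h)) = (2*h)*(1/(2*h)) = 1)
U(F) = -4 + F (U(F) = (F + 1) - 5 = (1 + F) - 5 = -4 + F)
(-149 + U(R))**2 = (-149 + (-4 + 8))**2 = (-149 + 4)**2 = (-145)**2 = 21025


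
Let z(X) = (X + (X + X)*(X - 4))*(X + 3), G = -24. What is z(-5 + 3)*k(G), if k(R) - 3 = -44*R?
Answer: 23298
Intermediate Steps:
k(R) = 3 - 44*R
z(X) = (3 + X)*(X + 2*X*(-4 + X)) (z(X) = (X + (2*X)*(-4 + X))*(3 + X) = (X + 2*X*(-4 + X))*(3 + X) = (3 + X)*(X + 2*X*(-4 + X)))
z(-5 + 3)*k(G) = ((-5 + 3)*(-21 - (-5 + 3) + 2*(-5 + 3)**2))*(3 - 44*(-24)) = (-2*(-21 - 1*(-2) + 2*(-2)**2))*(3 + 1056) = -2*(-21 + 2 + 2*4)*1059 = -2*(-21 + 2 + 8)*1059 = -2*(-11)*1059 = 22*1059 = 23298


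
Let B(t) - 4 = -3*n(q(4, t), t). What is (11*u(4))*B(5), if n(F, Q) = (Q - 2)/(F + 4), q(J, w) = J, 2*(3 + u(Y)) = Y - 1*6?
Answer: -253/2 ≈ -126.50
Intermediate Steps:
u(Y) = -6 + Y/2 (u(Y) = -3 + (Y - 1*6)/2 = -3 + (Y - 6)/2 = -3 + (-6 + Y)/2 = -3 + (-3 + Y/2) = -6 + Y/2)
n(F, Q) = (-2 + Q)/(4 + F)
B(t) = 19/4 - 3*t/8 (B(t) = 4 - 3*(-2 + t)/(4 + 4) = 4 - 3*(-2 + t)/8 = 4 - 3*(-1/4 + t/8) = 4 + (3/4 - 3*t/8) = 19/4 - 3*t/8)
(11*u(4))*B(5) = (11*(-6 + (1/2)*4))*(19/4 - 3/8*5) = (11*(-6 + 2))*(19/4 - 15/8) = (11*(-4))*(23/8) = -44*23/8 = -253/2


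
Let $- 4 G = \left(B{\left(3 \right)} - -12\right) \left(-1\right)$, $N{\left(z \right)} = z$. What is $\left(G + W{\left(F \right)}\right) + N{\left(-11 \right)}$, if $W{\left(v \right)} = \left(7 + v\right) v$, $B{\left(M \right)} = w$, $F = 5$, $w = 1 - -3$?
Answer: $53$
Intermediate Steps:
$w = 4$ ($w = 1 + 3 = 4$)
$B{\left(M \right)} = 4$
$W{\left(v \right)} = v \left(7 + v\right)$
$G = 4$ ($G = - \frac{\left(4 - -12\right) \left(-1\right)}{4} = - \frac{\left(4 + 12\right) \left(-1\right)}{4} = - \frac{16 \left(-1\right)}{4} = \left(- \frac{1}{4}\right) \left(-16\right) = 4$)
$\left(G + W{\left(F \right)}\right) + N{\left(-11 \right)} = \left(4 + 5 \left(7 + 5\right)\right) - 11 = \left(4 + 5 \cdot 12\right) - 11 = \left(4 + 60\right) - 11 = 64 - 11 = 53$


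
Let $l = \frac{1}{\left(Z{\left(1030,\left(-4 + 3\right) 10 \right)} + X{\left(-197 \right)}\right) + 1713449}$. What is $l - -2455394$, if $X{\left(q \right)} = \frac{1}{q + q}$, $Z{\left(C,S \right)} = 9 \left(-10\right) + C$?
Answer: $\frac{1658543180465804}{675469265} \approx 2.4554 \cdot 10^{6}$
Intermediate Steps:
$Z{\left(C,S \right)} = -90 + C$
$X{\left(q \right)} = \frac{1}{2 q}$
$l = \frac{394}{675469265}$ ($l = \frac{1}{\left(\left(-90 + 1030\right) + \frac{1}{2 \left(-197\right)}\right) + 1713449} = \frac{1}{\left(940 + \frac{1}{2} \left(- \frac{1}{197}\right)\right) + 1713449} = \frac{1}{\left(940 - \frac{1}{394}\right) + 1713449} = \frac{1}{\frac{370359}{394} + 1713449} = \frac{1}{\frac{675469265}{394}} = \frac{394}{675469265} \approx 5.833 \cdot 10^{-7}$)
$l - -2455394 = \frac{394}{675469265} - -2455394 = \frac{394}{675469265} + 2455394 = \frac{1658543180465804}{675469265}$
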